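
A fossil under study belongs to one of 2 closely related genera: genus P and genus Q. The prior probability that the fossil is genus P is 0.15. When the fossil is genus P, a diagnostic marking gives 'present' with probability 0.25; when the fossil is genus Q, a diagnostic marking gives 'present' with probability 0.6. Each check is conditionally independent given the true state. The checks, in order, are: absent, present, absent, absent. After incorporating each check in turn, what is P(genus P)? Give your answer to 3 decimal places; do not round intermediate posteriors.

0.326

After 'absent': P(genus P) = 0.75·0.1500 / (0.75·0.1500 + 0.4·0.8500) ≈ 0.2486
After 'present': P(genus P) = 0.25·0.2486 / (0.25·0.2486 + 0.6·0.7514) ≈ 0.1212
After 'absent': P(genus P) = 0.75·0.1212 / (0.75·0.1212 + 0.4·0.8788) ≈ 0.2054
After 'absent': P(genus P) = 0.75·0.2054 / (0.75·0.2054 + 0.4·0.7946) ≈ 0.3265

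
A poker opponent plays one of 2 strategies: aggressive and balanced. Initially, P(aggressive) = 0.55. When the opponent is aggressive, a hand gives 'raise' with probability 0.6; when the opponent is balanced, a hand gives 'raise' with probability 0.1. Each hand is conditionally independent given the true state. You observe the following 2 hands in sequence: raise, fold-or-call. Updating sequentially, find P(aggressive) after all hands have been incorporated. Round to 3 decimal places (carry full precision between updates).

Apply Bayes' rule sequentially, carrying P(aggressive) forward.
After 'raise': P(aggressive) = 0.6·0.5500 / (0.6·0.5500 + 0.1·0.4500) ≈ 0.8800
After 'fold-or-call': P(aggressive) = 0.4·0.8800 / (0.4·0.8800 + 0.9·0.1200) ≈ 0.7652

0.765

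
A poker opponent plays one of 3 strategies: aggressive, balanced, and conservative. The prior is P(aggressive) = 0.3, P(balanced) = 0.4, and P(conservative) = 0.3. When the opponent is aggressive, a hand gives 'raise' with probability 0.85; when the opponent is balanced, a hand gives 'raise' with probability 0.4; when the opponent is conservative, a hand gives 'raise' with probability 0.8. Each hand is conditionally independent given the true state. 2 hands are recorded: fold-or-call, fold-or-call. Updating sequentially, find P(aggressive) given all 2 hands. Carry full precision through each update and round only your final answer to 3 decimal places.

0.041

After 'fold-or-call': normaliser = 0.15·0.3000 + 0.6·0.4000 + 0.2·0.3000; P(aggressive) ≈ 0.1304, P(balanced) ≈ 0.6957, P(conservative) ≈ 0.1739
After 'fold-or-call': normaliser = 0.15·0.1304 + 0.6·0.6957 + 0.2·0.1739; P(aggressive) ≈ 0.0415, P(balanced) ≈ 0.8848, P(conservative) ≈ 0.0737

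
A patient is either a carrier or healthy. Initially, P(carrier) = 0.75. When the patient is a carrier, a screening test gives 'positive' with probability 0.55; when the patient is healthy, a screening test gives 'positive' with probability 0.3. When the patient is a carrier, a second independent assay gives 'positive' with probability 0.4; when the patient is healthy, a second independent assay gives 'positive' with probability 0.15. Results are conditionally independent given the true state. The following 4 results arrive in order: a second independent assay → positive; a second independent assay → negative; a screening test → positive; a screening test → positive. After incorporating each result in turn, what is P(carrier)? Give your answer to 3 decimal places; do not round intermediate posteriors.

After a second independent assay='positive': P(carrier) = 0.4·0.7500 / (0.4·0.7500 + 0.15·0.2500) ≈ 0.8889
After a second independent assay='negative': P(carrier) = 0.6·0.8889 / (0.6·0.8889 + 0.85·0.1111) ≈ 0.8496
After a screening test='positive': P(carrier) = 0.55·0.8496 / (0.55·0.8496 + 0.3·0.1504) ≈ 0.9119
After a screening test='positive': P(carrier) = 0.55·0.9119 / (0.55·0.9119 + 0.3·0.0881) ≈ 0.9500

0.950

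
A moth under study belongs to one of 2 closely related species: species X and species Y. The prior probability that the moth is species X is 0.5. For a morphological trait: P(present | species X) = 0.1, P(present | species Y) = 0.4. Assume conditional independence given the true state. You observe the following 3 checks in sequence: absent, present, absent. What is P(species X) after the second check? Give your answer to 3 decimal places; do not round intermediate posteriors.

0.273

After 'absent': P(species X) = 0.9·0.5000 / (0.9·0.5000 + 0.6·0.5000) ≈ 0.6000
After 'present': P(species X) = 0.1·0.6000 / (0.1·0.6000 + 0.4·0.4000) ≈ 0.2727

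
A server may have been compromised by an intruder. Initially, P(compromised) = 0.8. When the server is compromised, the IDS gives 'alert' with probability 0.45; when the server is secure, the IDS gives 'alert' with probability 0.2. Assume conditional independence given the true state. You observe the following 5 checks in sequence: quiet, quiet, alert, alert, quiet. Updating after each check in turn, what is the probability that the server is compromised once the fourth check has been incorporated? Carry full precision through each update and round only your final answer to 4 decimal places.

0.9054

After 'quiet': P(compromised) = 0.55·0.8000 / (0.55·0.8000 + 0.8·0.2000) ≈ 0.7333
After 'quiet': P(compromised) = 0.55·0.7333 / (0.55·0.7333 + 0.8·0.2667) ≈ 0.6541
After 'alert': P(compromised) = 0.45·0.6541 / (0.45·0.6541 + 0.2·0.3459) ≈ 0.8097
After 'alert': P(compromised) = 0.45·0.8097 / (0.45·0.8097 + 0.2·0.1903) ≈ 0.9054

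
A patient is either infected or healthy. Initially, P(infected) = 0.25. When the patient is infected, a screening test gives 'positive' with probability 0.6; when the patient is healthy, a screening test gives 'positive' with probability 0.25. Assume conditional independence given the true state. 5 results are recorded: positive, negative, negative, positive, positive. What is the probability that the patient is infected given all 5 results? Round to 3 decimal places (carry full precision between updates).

After 'positive': P(infected) = 0.6·0.2500 / (0.6·0.2500 + 0.25·0.7500) ≈ 0.4444
After 'negative': P(infected) = 0.4·0.4444 / (0.4·0.4444 + 0.75·0.5556) ≈ 0.2991
After 'negative': P(infected) = 0.4·0.2991 / (0.4·0.2991 + 0.75·0.7009) ≈ 0.1854
After 'positive': P(infected) = 0.6·0.1854 / (0.6·0.1854 + 0.25·0.8146) ≈ 0.3532
After 'positive': P(infected) = 0.6·0.3532 / (0.6·0.3532 + 0.25·0.6468) ≈ 0.5672

0.567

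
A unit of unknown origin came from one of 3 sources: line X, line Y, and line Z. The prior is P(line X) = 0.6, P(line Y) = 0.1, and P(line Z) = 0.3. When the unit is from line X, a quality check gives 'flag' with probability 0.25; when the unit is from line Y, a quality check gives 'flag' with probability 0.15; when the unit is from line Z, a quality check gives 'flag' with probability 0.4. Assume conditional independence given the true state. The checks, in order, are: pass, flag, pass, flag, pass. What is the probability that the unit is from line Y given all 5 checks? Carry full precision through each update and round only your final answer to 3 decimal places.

After 'pass': normaliser = 0.75·0.6000 + 0.85·0.1000 + 0.6·0.3000; P(line X) ≈ 0.6294, P(line Y) ≈ 0.1189, P(line Z) ≈ 0.2517
After 'flag': normaliser = 0.25·0.6294 + 0.15·0.1189 + 0.4·0.2517; P(line X) ≈ 0.5703, P(line Y) ≈ 0.0646, P(line Z) ≈ 0.3650
After 'pass': normaliser = 0.75·0.5703 + 0.85·0.0646 + 0.6·0.3650; P(line X) ≈ 0.6096, P(line Y) ≈ 0.0783, P(line Z) ≈ 0.3121
After 'flag': normaliser = 0.25·0.6096 + 0.15·0.0783 + 0.4·0.3121; P(line X) ≈ 0.5274, P(line Y) ≈ 0.0406, P(line Z) ≈ 0.4320
After 'pass': normaliser = 0.75·0.5274 + 0.85·0.0406 + 0.6·0.4320; P(line X) ≈ 0.5738, P(line Y) ≈ 0.0501, P(line Z) ≈ 0.3761

0.050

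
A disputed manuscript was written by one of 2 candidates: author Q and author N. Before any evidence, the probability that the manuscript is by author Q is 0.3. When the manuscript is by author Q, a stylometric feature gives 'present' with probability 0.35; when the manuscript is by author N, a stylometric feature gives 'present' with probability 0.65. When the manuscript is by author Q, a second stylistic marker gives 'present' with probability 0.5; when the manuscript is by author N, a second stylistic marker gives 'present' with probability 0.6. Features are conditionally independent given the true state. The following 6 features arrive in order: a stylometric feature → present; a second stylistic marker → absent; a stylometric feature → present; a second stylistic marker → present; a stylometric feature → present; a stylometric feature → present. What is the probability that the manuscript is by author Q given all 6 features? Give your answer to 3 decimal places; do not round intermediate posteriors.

0.036

After a stylometric feature='present': P(author Q) = 0.35·0.3000 / (0.35·0.3000 + 0.65·0.7000) ≈ 0.1875
After a second stylistic marker='absent': P(author Q) = 0.5·0.1875 / (0.5·0.1875 + 0.4·0.8125) ≈ 0.2239
After a stylometric feature='present': P(author Q) = 0.35·0.2239 / (0.35·0.2239 + 0.65·0.7761) ≈ 0.1344
After a second stylistic marker='present': P(author Q) = 0.5·0.1344 / (0.5·0.1344 + 0.6·0.8656) ≈ 0.1146
After a stylometric feature='present': P(author Q) = 0.35·0.1146 / (0.35·0.1146 + 0.65·0.8854) ≈ 0.0652
After a stylometric feature='present': P(author Q) = 0.35·0.0652 / (0.35·0.0652 + 0.65·0.9348) ≈ 0.0362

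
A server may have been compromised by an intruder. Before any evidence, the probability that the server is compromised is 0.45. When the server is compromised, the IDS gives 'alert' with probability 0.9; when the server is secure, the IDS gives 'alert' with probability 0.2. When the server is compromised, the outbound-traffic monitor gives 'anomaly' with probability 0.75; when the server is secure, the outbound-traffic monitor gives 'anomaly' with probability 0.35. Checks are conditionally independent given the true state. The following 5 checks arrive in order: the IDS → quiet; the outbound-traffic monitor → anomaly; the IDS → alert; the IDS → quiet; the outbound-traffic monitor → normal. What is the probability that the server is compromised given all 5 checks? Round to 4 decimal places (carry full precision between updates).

0.0453

After the IDS='quiet': P(compromised) = 0.1·0.4500 / (0.1·0.4500 + 0.8·0.5500) ≈ 0.0928
After the outbound-traffic monitor='anomaly': P(compromised) = 0.75·0.0928 / (0.75·0.0928 + 0.35·0.9072) ≈ 0.1798
After the IDS='alert': P(compromised) = 0.9·0.1798 / (0.9·0.1798 + 0.2·0.8202) ≈ 0.4965
After the IDS='quiet': P(compromised) = 0.1·0.4965 / (0.1·0.4965 + 0.8·0.5035) ≈ 0.1097
After the outbound-traffic monitor='normal': P(compromised) = 0.25·0.1097 / (0.25·0.1097 + 0.65·0.8903) ≈ 0.0453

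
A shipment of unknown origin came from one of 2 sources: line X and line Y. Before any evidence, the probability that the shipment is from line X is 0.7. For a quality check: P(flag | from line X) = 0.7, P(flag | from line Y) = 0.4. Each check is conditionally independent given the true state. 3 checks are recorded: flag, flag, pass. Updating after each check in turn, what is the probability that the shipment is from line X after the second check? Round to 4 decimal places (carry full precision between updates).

Apply Bayes' rule sequentially, carrying P(line X) forward.
After 'flag': P(line X) = 0.7·0.7000 / (0.7·0.7000 + 0.4·0.3000) ≈ 0.8033
After 'flag': P(line X) = 0.7·0.8033 / (0.7·0.8033 + 0.4·0.1967) ≈ 0.8772

0.8772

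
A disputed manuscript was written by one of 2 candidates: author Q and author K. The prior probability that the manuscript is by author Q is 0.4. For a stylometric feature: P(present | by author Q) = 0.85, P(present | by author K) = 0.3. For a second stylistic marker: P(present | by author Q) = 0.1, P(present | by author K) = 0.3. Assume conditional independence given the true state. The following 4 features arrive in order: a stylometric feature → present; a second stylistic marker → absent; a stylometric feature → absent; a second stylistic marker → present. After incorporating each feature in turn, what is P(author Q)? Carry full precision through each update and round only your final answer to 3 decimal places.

0.148

After a stylometric feature='present': P(author Q) = 0.85·0.4000 / (0.85·0.4000 + 0.3·0.6000) ≈ 0.6538
After a second stylistic marker='absent': P(author Q) = 0.9·0.6538 / (0.9·0.6538 + 0.7·0.3462) ≈ 0.7083
After a stylometric feature='absent': P(author Q) = 0.15·0.7083 / (0.15·0.7083 + 0.7·0.2917) ≈ 0.3423
After a second stylistic marker='present': P(author Q) = 0.1·0.3423 / (0.1·0.3423 + 0.3·0.6577) ≈ 0.1478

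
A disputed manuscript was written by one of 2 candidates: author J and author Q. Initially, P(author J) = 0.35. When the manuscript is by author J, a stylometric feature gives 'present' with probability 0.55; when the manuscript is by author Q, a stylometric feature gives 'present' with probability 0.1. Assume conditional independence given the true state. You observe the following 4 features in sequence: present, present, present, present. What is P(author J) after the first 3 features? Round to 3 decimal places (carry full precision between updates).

0.989

After 'present': P(author J) = 0.55·0.3500 / (0.55·0.3500 + 0.1·0.6500) ≈ 0.7476
After 'present': P(author J) = 0.55·0.7476 / (0.55·0.7476 + 0.1·0.2524) ≈ 0.9422
After 'present': P(author J) = 0.55·0.9422 / (0.55·0.9422 + 0.1·0.0578) ≈ 0.9890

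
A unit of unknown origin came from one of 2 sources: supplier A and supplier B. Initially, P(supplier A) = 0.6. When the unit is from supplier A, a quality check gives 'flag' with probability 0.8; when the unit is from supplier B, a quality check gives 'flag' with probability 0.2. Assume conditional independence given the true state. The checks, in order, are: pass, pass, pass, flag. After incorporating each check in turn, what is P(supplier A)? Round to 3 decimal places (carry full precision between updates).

After 'pass': P(supplier A) = 0.2·0.6000 / (0.2·0.6000 + 0.8·0.4000) ≈ 0.2727
After 'pass': P(supplier A) = 0.2·0.2727 / (0.2·0.2727 + 0.8·0.7273) ≈ 0.0857
After 'pass': P(supplier A) = 0.2·0.0857 / (0.2·0.0857 + 0.8·0.9143) ≈ 0.0229
After 'flag': P(supplier A) = 0.8·0.0229 / (0.8·0.0229 + 0.2·0.9771) ≈ 0.0857

0.086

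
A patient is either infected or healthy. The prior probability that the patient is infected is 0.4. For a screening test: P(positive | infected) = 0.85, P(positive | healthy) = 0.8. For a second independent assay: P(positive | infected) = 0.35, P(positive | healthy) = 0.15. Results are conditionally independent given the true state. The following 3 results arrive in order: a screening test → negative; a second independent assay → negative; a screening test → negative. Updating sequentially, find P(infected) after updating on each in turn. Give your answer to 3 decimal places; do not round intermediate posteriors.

After a screening test='negative': P(infected) = 0.15·0.4000 / (0.15·0.4000 + 0.2·0.6000) ≈ 0.3333
After a second independent assay='negative': P(infected) = 0.65·0.3333 / (0.65·0.3333 + 0.85·0.6667) ≈ 0.2766
After a screening test='negative': P(infected) = 0.15·0.2766 / (0.15·0.2766 + 0.2·0.7234) ≈ 0.2229

0.223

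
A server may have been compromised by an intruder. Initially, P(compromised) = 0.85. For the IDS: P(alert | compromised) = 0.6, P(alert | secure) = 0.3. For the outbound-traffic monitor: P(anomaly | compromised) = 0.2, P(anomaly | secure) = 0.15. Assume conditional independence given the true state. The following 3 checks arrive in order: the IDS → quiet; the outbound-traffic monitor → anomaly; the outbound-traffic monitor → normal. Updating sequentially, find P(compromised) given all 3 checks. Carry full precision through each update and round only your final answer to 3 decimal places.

After the IDS='quiet': P(compromised) = 0.4·0.8500 / (0.4·0.8500 + 0.7·0.1500) ≈ 0.7640
After the outbound-traffic monitor='anomaly': P(compromised) = 0.2·0.7640 / (0.2·0.7640 + 0.15·0.2360) ≈ 0.8119
After the outbound-traffic monitor='normal': P(compromised) = 0.8·0.8119 / (0.8·0.8119 + 0.85·0.1881) ≈ 0.8025

0.803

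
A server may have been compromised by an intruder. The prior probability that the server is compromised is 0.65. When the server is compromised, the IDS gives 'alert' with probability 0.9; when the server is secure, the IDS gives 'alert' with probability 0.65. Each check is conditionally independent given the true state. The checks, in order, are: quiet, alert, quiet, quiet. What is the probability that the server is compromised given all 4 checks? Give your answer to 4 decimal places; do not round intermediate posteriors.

0.0566

After 'quiet': P(compromised) = 0.1·0.6500 / (0.1·0.6500 + 0.35·0.3500) ≈ 0.3467
After 'alert': P(compromised) = 0.9·0.3467 / (0.9·0.3467 + 0.65·0.6533) ≈ 0.4235
After 'quiet': P(compromised) = 0.1·0.4235 / (0.1·0.4235 + 0.35·0.5765) ≈ 0.1735
After 'quiet': P(compromised) = 0.1·0.1735 / (0.1·0.1735 + 0.35·0.8265) ≈ 0.0566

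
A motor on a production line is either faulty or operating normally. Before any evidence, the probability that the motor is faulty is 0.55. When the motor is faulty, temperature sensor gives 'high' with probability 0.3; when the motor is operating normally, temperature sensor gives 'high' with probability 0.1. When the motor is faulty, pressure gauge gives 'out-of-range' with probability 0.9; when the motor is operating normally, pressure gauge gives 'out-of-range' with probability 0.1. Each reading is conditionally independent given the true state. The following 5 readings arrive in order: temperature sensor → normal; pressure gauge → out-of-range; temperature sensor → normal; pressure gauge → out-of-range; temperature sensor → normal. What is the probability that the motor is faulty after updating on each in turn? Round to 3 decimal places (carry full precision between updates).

0.979

Apply Bayes' rule sequentially, carrying P(faulty) forward.
After temperature sensor='normal': P(faulty) = 0.7·0.5500 / (0.7·0.5500 + 0.9·0.4500) ≈ 0.4873
After pressure gauge='out-of-range': P(faulty) = 0.9·0.4873 / (0.9·0.4873 + 0.1·0.5127) ≈ 0.8953
After temperature sensor='normal': P(faulty) = 0.7·0.8953 / (0.7·0.8953 + 0.9·0.1047) ≈ 0.8694
After pressure gauge='out-of-range': P(faulty) = 0.9·0.8694 / (0.9·0.8694 + 0.1·0.1306) ≈ 0.9836
After temperature sensor='normal': P(faulty) = 0.7·0.9836 / (0.7·0.9836 + 0.9·0.0164) ≈ 0.9790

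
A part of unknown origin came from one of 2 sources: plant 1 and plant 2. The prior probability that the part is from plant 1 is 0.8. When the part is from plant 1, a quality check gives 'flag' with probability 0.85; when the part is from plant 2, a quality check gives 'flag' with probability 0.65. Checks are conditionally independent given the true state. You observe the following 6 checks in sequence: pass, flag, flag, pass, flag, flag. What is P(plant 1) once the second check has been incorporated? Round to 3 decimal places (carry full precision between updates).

0.692

After 'pass': P(plant 1) = 0.15·0.8000 / (0.15·0.8000 + 0.35·0.2000) ≈ 0.6316
After 'flag': P(plant 1) = 0.85·0.6316 / (0.85·0.6316 + 0.65·0.3684) ≈ 0.6915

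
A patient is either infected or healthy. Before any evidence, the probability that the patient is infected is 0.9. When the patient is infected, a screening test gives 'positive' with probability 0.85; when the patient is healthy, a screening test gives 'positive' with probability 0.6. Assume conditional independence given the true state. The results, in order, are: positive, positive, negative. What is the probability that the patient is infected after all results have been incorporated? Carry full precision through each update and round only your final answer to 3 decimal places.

0.871

After 'positive': P(infected) = 0.85·0.9000 / (0.85·0.9000 + 0.6·0.1000) ≈ 0.9273
After 'positive': P(infected) = 0.85·0.9273 / (0.85·0.9273 + 0.6·0.0727) ≈ 0.9475
After 'negative': P(infected) = 0.15·0.9475 / (0.15·0.9475 + 0.4·0.0525) ≈ 0.8714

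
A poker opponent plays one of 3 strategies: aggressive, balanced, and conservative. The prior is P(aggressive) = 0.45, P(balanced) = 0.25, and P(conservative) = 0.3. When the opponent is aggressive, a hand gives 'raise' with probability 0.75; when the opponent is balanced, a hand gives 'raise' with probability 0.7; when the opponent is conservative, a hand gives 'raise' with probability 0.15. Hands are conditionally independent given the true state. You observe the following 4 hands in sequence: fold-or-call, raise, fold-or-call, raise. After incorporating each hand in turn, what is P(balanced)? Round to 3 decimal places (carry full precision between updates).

0.348

After 'fold-or-call': normaliser = 0.25·0.4500 + 0.3·0.2500 + 0.85·0.3000; P(aggressive) ≈ 0.2542, P(balanced) ≈ 0.1695, P(conservative) ≈ 0.5763
After 'raise': normaliser = 0.75·0.2542 + 0.7·0.1695 + 0.15·0.5763; P(aggressive) ≈ 0.4818, P(balanced) ≈ 0.2998, P(conservative) ≈ 0.2184
After 'fold-or-call': normaliser = 0.25·0.4818 + 0.3·0.2998 + 0.85·0.2184; P(aggressive) ≈ 0.3041, P(balanced) ≈ 0.2271, P(conservative) ≈ 0.4688
After 'raise': normaliser = 0.75·0.3041 + 0.7·0.2271 + 0.15·0.4688; P(aggressive) ≈ 0.4987, P(balanced) ≈ 0.3475, P(conservative) ≈ 0.1537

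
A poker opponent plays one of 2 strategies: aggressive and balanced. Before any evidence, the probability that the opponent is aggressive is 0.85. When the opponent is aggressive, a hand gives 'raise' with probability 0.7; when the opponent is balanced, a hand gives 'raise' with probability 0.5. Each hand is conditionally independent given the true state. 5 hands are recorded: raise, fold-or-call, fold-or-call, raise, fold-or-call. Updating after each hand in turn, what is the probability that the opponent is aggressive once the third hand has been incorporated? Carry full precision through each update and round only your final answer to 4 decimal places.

0.7407

After 'raise': P(aggressive) = 0.7·0.8500 / (0.7·0.8500 + 0.5·0.1500) ≈ 0.8881
After 'fold-or-call': P(aggressive) = 0.3·0.8881 / (0.3·0.8881 + 0.5·0.1119) ≈ 0.8264
After 'fold-or-call': P(aggressive) = 0.3·0.8264 / (0.3·0.8264 + 0.5·0.1736) ≈ 0.7407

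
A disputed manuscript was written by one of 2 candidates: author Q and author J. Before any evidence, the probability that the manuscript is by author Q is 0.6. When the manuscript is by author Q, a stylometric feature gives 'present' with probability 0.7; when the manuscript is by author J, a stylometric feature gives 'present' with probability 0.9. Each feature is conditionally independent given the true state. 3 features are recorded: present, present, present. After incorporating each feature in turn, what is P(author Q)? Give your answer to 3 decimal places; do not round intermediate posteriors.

0.414

Apply Bayes' rule sequentially, carrying P(author Q) forward.
After 'present': P(author Q) = 0.7·0.6000 / (0.7·0.6000 + 0.9·0.4000) ≈ 0.5385
After 'present': P(author Q) = 0.7·0.5385 / (0.7·0.5385 + 0.9·0.4615) ≈ 0.4757
After 'present': P(author Q) = 0.7·0.4757 / (0.7·0.4757 + 0.9·0.5243) ≈ 0.4138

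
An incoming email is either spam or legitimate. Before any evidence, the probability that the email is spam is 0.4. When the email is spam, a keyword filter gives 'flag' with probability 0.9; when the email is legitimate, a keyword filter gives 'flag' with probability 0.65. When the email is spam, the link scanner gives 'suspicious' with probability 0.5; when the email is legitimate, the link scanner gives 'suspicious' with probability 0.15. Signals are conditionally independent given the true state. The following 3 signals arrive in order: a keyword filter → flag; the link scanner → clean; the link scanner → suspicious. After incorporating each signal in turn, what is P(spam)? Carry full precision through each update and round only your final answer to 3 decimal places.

Apply Bayes' rule sequentially, carrying P(spam) forward.
After a keyword filter='flag': P(spam) = 0.9·0.4000 / (0.9·0.4000 + 0.65·0.6000) ≈ 0.4800
After the link scanner='clean': P(spam) = 0.5·0.4800 / (0.5·0.4800 + 0.85·0.5200) ≈ 0.3519
After the link scanner='suspicious': P(spam) = 0.5·0.3519 / (0.5·0.3519 + 0.15·0.6481) ≈ 0.6441

0.644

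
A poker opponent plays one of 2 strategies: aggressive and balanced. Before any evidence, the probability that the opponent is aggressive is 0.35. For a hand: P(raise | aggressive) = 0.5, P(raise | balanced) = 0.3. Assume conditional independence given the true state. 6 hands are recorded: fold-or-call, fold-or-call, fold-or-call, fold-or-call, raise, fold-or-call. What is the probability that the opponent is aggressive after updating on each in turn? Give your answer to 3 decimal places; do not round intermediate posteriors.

0.143

After 'fold-or-call': P(aggressive) = 0.5·0.3500 / (0.5·0.3500 + 0.7·0.6500) ≈ 0.2778
After 'fold-or-call': P(aggressive) = 0.5·0.2778 / (0.5·0.2778 + 0.7·0.7222) ≈ 0.2155
After 'fold-or-call': P(aggressive) = 0.5·0.2155 / (0.5·0.2155 + 0.7·0.7845) ≈ 0.1640
After 'fold-or-call': P(aggressive) = 0.5·0.1640 / (0.5·0.1640 + 0.7·0.8360) ≈ 0.1229
After 'raise': P(aggressive) = 0.5·0.1229 / (0.5·0.1229 + 0.3·0.8771) ≈ 0.1894
After 'fold-or-call': P(aggressive) = 0.5·0.1894 / (0.5·0.1894 + 0.7·0.8106) ≈ 0.1430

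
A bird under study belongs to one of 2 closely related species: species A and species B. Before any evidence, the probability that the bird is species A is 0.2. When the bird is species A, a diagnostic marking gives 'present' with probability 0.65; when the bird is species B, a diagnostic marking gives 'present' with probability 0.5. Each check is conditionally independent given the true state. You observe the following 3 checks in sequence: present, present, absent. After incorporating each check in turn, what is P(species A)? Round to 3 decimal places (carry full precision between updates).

After 'present': P(species A) = 0.65·0.2000 / (0.65·0.2000 + 0.5·0.8000) ≈ 0.2453
After 'present': P(species A) = 0.65·0.2453 / (0.65·0.2453 + 0.5·0.7547) ≈ 0.2970
After 'absent': P(species A) = 0.35·0.2970 / (0.35·0.2970 + 0.5·0.7030) ≈ 0.2282

0.228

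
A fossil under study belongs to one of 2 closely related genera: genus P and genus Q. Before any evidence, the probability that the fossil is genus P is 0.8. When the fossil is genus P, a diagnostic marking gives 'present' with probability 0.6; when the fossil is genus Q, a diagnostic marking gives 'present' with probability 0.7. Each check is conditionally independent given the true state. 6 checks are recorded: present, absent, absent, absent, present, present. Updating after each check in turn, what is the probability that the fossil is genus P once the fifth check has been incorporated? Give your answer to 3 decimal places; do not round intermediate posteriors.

After 'present': P(genus P) = 0.6·0.8000 / (0.6·0.8000 + 0.7·0.2000) ≈ 0.7742
After 'absent': P(genus P) = 0.4·0.7742 / (0.4·0.7742 + 0.3·0.2258) ≈ 0.8205
After 'absent': P(genus P) = 0.4·0.8205 / (0.4·0.8205 + 0.3·0.1795) ≈ 0.8591
After 'absent': P(genus P) = 0.4·0.8591 / (0.4·0.8591 + 0.3·0.1409) ≈ 0.8904
After 'present': P(genus P) = 0.6·0.8904 / (0.6·0.8904 + 0.7·0.1096) ≈ 0.8745

0.874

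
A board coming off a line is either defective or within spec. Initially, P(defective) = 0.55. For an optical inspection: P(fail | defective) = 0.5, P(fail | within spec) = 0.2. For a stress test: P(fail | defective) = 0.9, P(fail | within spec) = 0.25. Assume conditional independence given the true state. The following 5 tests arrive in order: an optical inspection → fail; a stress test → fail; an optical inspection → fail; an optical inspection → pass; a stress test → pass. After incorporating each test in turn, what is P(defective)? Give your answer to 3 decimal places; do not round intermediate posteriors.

After an optical inspection='fail': P(defective) = 0.5·0.5500 / (0.5·0.5500 + 0.2·0.4500) ≈ 0.7534
After a stress test='fail': P(defective) = 0.9·0.7534 / (0.9·0.7534 + 0.25·0.2466) ≈ 0.9167
After an optical inspection='fail': P(defective) = 0.5·0.9167 / (0.5·0.9167 + 0.2·0.0833) ≈ 0.9649
After an optical inspection='pass': P(defective) = 0.5·0.9649 / (0.5·0.9649 + 0.8·0.0351) ≈ 0.9450
After a stress test='pass': P(defective) = 0.1·0.9450 / (0.1·0.9450 + 0.75·0.0550) ≈ 0.6962

0.696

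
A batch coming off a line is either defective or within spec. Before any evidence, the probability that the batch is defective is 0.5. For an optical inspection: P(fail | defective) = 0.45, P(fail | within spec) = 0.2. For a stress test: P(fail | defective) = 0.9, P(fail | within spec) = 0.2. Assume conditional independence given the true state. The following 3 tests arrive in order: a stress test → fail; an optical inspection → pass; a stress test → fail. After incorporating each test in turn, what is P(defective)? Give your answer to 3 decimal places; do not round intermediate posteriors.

After a stress test='fail': P(defective) = 0.9·0.5000 / (0.9·0.5000 + 0.2·0.5000) ≈ 0.8182
After an optical inspection='pass': P(defective) = 0.55·0.8182 / (0.55·0.8182 + 0.8·0.1818) ≈ 0.7557
After a stress test='fail': P(defective) = 0.9·0.7557 / (0.9·0.7557 + 0.2·0.2443) ≈ 0.9330

0.933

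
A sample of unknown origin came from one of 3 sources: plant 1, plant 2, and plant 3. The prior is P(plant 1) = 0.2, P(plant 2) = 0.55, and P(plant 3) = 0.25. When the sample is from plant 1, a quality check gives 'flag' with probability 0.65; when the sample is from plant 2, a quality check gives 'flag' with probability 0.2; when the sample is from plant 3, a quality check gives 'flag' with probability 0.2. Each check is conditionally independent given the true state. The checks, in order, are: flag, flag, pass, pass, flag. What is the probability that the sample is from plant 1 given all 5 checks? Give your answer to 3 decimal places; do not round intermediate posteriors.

After 'flag': normaliser = 0.65·0.2000 + 0.2·0.5500 + 0.2·0.2500; P(plant 1) ≈ 0.4483, P(plant 2) ≈ 0.3793, P(plant 3) ≈ 0.1724
After 'flag': normaliser = 0.65·0.4483 + 0.2·0.3793 + 0.2·0.1724; P(plant 1) ≈ 0.7253, P(plant 2) ≈ 0.1888, P(plant 3) ≈ 0.0858
After 'pass': normaliser = 0.35·0.7253 + 0.8·0.1888 + 0.8·0.0858; P(plant 1) ≈ 0.5360, P(plant 2) ≈ 0.3190, P(plant 3) ≈ 0.1450
After 'pass': normaliser = 0.35·0.5360 + 0.8·0.3190 + 0.8·0.1450; P(plant 1) ≈ 0.3357, P(plant 2) ≈ 0.4567, P(plant 3) ≈ 0.2076
After 'flag': normaliser = 0.65·0.3357 + 0.2·0.4567 + 0.2·0.2076; P(plant 1) ≈ 0.6216, P(plant 2) ≈ 0.2602, P(plant 3) ≈ 0.1183

0.622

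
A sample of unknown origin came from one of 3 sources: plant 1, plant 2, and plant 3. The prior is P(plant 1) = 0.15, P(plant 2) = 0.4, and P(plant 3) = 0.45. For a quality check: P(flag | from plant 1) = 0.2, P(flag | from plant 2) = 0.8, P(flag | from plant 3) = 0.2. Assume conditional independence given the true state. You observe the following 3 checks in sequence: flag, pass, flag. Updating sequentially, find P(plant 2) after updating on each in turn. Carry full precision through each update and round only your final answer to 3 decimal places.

0.727

Apply Bayes' rule sequentially, carrying P(plant 2) forward.
After 'flag': normaliser = 0.2·0.1500 + 0.8·0.4000 + 0.2·0.4500; P(plant 1) ≈ 0.0682, P(plant 2) ≈ 0.7273, P(plant 3) ≈ 0.2045
After 'pass': normaliser = 0.8·0.0682 + 0.2·0.7273 + 0.8·0.2045; P(plant 1) ≈ 0.1500, P(plant 2) ≈ 0.4000, P(plant 3) ≈ 0.4500
After 'flag': normaliser = 0.2·0.1500 + 0.8·0.4000 + 0.2·0.4500; P(plant 1) ≈ 0.0682, P(plant 2) ≈ 0.7273, P(plant 3) ≈ 0.2045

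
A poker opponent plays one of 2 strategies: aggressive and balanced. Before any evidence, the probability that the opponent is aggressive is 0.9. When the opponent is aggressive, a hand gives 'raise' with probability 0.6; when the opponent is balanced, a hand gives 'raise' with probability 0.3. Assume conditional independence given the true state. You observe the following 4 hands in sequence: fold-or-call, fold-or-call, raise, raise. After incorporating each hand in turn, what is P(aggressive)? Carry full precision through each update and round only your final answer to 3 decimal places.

0.922

After 'fold-or-call': P(aggressive) = 0.4·0.9000 / (0.4·0.9000 + 0.7·0.1000) ≈ 0.8372
After 'fold-or-call': P(aggressive) = 0.4·0.8372 / (0.4·0.8372 + 0.7·0.1628) ≈ 0.7461
After 'raise': P(aggressive) = 0.6·0.7461 / (0.6·0.7461 + 0.3·0.2539) ≈ 0.8546
After 'raise': P(aggressive) = 0.6·0.8546 / (0.6·0.8546 + 0.3·0.1454) ≈ 0.9216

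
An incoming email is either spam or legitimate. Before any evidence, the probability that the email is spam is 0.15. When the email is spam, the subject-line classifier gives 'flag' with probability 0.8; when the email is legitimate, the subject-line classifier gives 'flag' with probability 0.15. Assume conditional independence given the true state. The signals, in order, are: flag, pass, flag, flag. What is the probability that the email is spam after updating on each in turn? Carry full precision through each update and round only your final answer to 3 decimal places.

0.863

Each posterior becomes the prior for the next update.
After 'flag': P(spam) = 0.8·0.1500 / (0.8·0.1500 + 0.15·0.8500) ≈ 0.4848
After 'pass': P(spam) = 0.2·0.4848 / (0.2·0.4848 + 0.85·0.5152) ≈ 0.1813
After 'flag': P(spam) = 0.8·0.1813 / (0.8·0.1813 + 0.15·0.8187) ≈ 0.5415
After 'flag': P(spam) = 0.8·0.5415 / (0.8·0.5415 + 0.15·0.4585) ≈ 0.8630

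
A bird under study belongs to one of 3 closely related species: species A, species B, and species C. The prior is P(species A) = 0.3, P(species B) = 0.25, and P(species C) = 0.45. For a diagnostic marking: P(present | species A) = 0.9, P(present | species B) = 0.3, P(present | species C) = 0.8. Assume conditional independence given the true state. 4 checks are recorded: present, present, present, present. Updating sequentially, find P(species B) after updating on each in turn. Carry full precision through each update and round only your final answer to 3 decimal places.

Each posterior becomes the prior for the next update.
After 'present': normaliser = 0.9·0.3000 + 0.3·0.2500 + 0.8·0.4500; P(species A) ≈ 0.3830, P(species B) ≈ 0.1064, P(species C) ≈ 0.5106
After 'present': normaliser = 0.9·0.3830 + 0.3·0.1064 + 0.8·0.5106; P(species A) ≈ 0.4390, P(species B) ≈ 0.0407, P(species C) ≈ 0.5203
After 'present': normaliser = 0.9·0.4390 + 0.3·0.0407 + 0.8·0.5203; P(species A) ≈ 0.4798, P(species B) ≈ 0.0148, P(species C) ≈ 0.5054
After 'present': normaliser = 0.9·0.4798 + 0.3·0.0148 + 0.8·0.5054; P(species A) ≈ 0.5137, P(species B) ≈ 0.0053, P(species C) ≈ 0.4810

0.005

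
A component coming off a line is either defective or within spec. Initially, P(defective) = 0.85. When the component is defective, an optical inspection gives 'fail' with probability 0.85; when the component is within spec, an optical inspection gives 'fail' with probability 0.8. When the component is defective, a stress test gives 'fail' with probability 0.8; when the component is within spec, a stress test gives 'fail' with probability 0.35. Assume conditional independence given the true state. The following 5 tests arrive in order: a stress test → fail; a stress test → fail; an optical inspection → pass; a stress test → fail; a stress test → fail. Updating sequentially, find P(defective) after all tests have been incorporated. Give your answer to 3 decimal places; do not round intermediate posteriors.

Each posterior becomes the prior for the next update.
After a stress test='fail': P(defective) = 0.8·0.8500 / (0.8·0.8500 + 0.35·0.1500) ≈ 0.9283
After a stress test='fail': P(defective) = 0.8·0.9283 / (0.8·0.9283 + 0.35·0.0717) ≈ 0.9673
After an optical inspection='pass': P(defective) = 0.15·0.9673 / (0.15·0.9673 + 0.2·0.0327) ≈ 0.9569
After a stress test='fail': P(defective) = 0.8·0.9569 / (0.8·0.9569 + 0.35·0.0431) ≈ 0.9807
After a stress test='fail': P(defective) = 0.8·0.9807 / (0.8·0.9807 + 0.35·0.0193) ≈ 0.9915

0.991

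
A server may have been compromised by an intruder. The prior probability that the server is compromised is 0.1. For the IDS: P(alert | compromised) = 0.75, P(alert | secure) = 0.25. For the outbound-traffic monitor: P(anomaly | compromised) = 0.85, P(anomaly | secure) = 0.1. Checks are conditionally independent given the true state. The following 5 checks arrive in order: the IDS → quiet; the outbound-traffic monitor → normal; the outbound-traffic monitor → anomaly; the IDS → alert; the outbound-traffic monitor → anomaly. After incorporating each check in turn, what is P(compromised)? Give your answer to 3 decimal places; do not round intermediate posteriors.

0.572

After the IDS='quiet': P(compromised) = 0.25·0.1000 / (0.25·0.1000 + 0.75·0.9000) ≈ 0.0357
After the outbound-traffic monitor='normal': P(compromised) = 0.15·0.0357 / (0.15·0.0357 + 0.9·0.9643) ≈ 0.0061
After the outbound-traffic monitor='anomaly': P(compromised) = 0.85·0.0061 / (0.85·0.0061 + 0.1·0.9939) ≈ 0.0499
After the IDS='alert': P(compromised) = 0.75·0.0499 / (0.75·0.0499 + 0.25·0.9501) ≈ 0.1360
After the outbound-traffic monitor='anomaly': P(compromised) = 0.85·0.1360 / (0.85·0.1360 + 0.1·0.8640) ≈ 0.5723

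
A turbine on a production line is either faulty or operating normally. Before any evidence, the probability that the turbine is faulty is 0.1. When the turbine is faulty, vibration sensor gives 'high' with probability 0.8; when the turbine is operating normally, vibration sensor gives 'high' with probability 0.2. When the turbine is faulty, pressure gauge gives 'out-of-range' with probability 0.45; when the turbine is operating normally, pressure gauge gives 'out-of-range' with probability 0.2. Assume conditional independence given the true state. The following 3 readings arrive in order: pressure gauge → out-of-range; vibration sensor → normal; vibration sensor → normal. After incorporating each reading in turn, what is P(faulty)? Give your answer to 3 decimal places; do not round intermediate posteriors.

0.015

After pressure gauge='out-of-range': P(faulty) = 0.45·0.1000 / (0.45·0.1000 + 0.2·0.9000) ≈ 0.2000
After vibration sensor='normal': P(faulty) = 0.2·0.2000 / (0.2·0.2000 + 0.8·0.8000) ≈ 0.0588
After vibration sensor='normal': P(faulty) = 0.2·0.0588 / (0.2·0.0588 + 0.8·0.9412) ≈ 0.0154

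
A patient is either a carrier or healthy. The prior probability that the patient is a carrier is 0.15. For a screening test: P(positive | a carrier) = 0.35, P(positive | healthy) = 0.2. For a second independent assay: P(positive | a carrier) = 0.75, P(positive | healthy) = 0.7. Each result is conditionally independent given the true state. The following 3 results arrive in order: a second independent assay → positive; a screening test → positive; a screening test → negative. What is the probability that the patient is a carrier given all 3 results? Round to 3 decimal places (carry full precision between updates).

After a second independent assay='positive': P(carrier) = 0.75·0.1500 / (0.75·0.1500 + 0.7·0.8500) ≈ 0.1590
After a screening test='positive': P(carrier) = 0.35·0.1590 / (0.35·0.1590 + 0.2·0.8410) ≈ 0.2486
After a screening test='negative': P(carrier) = 0.65·0.2486 / (0.65·0.2486 + 0.8·0.7514) ≈ 0.2119

0.212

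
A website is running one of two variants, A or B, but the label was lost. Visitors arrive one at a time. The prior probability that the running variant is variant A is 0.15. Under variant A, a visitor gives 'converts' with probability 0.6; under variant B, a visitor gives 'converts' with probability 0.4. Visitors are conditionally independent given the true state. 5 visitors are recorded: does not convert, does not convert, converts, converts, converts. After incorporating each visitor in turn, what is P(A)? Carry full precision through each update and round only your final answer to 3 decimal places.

After 'does not convert': P(A) = 0.4·0.1500 / (0.4·0.1500 + 0.6·0.8500) ≈ 0.1053
After 'does not convert': P(A) = 0.4·0.1053 / (0.4·0.1053 + 0.6·0.8947) ≈ 0.0727
After 'converts': P(A) = 0.6·0.0727 / (0.6·0.0727 + 0.4·0.9273) ≈ 0.1053
After 'converts': P(A) = 0.6·0.1053 / (0.6·0.1053 + 0.4·0.8947) ≈ 0.1500
After 'converts': P(A) = 0.6·0.1500 / (0.6·0.1500 + 0.4·0.8500) ≈ 0.2093

0.209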